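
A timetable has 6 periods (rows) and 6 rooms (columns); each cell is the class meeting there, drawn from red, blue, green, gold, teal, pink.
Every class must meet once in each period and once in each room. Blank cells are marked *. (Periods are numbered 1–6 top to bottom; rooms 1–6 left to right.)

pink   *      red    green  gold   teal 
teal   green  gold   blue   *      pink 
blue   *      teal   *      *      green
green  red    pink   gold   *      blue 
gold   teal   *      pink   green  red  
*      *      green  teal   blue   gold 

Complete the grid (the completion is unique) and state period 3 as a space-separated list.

blue gold teal red pink green

Period 3, room 4: period 3 has {blue, green, teal} and room 4 has {blue, green, gold, teal, pink}, leaving only red.
Period 3, room 5: period 3 has {red, blue, green, teal} and room 5 has {blue, green, gold}, leaving only pink.
Period 3, room 2: period 3 has {red, blue, green, teal, pink} and room 2 has {red, green, teal}, leaving only gold.
So period 3 reads: blue gold teal red pink green.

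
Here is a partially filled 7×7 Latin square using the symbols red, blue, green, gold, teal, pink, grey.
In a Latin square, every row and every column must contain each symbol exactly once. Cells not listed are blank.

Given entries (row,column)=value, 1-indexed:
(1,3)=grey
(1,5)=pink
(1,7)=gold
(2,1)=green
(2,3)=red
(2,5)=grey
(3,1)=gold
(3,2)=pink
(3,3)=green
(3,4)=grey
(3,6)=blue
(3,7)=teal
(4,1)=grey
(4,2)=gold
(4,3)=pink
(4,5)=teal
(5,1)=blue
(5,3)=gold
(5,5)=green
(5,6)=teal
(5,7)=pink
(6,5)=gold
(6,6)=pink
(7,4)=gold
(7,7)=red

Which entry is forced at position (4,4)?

blue

Row 2, column 6: row 2 has {red, green, grey} and column 6 has {blue, teal, pink}, leaving only gold.
Row 2, column 7: row 2 has {red, green, gold, grey} and column 7 has {red, gold, teal, pink}, leaving only blue.
Row 2, column 2: row 2 has {red, blue, green, gold, grey} and column 2 has {gold, pink}, leaving only teal.
Row 2, column 4: row 2 has {red, blue, green, gold, teal, grey} and column 4 has {gold, grey}, leaving only pink.
Row 3, column 5: row 3 has {blue, green, gold, teal, pink, grey} and column 5 has {green, gold, teal, pink, grey}, leaving only red.
Row 4, column 7: row 4 has {gold, teal, pink, grey} and column 7 has {red, blue, gold, teal, pink}, leaving only green.
Row 4, column 6: row 4 has {green, gold, teal, pink, grey} and column 6 has {blue, gold, teal, pink}, leaving only red.
Row 4 already has {red, green, gold, teal, pink, grey} and column 4 already has {gold, pink, grey}, so row 4, column 4 must be blue.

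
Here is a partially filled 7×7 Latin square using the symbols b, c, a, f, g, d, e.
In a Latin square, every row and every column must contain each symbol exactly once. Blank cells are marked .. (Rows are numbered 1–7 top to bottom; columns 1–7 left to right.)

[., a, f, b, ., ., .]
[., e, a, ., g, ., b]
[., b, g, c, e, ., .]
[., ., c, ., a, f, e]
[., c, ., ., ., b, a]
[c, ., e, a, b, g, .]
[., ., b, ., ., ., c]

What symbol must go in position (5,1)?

Row 5, column 3: row 5 has {b, c, a} and column 3 has {b, c, a, f, g, e}, leaving only d.
Row 5, column 5: row 5 has {b, c, a, d} and column 5 has {b, a, g, e}, leaving only f.
Row 7, column 5: row 7 has {b, c} and column 5 has {b, a, f, g, e}, leaving only d.
Row 1, column 5: row 1 has {b, a, f} and column 5 has {b, a, f, g, d, e}, leaving only c.
Row 5, column 1 is narrowed to {g, e}.
If it were e, then row 6, column 7 would be left with no valid symbol.
So row 5, column 1 must be g.

g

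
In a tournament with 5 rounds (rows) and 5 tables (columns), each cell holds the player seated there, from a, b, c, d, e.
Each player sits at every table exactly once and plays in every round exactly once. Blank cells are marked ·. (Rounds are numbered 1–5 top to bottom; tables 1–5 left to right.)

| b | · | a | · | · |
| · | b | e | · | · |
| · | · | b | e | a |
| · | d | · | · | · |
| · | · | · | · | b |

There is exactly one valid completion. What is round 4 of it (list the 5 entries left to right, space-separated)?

a d c b e

Round 4, table 3: round 4 has {d} and table 3 has {a, b, e}, leaving only c.
Round 4, table 5: round 4 has {c, d} and table 5 has {a, b}, leaving only e.
Round 4, table 1: round 4 has {c, d, e} and table 1 has {b}, leaving only a.
Round 4, table 4: round 4 has {a, c, d, e} and table 4 has {e}, leaving only b.
So round 4 reads: a d c b e.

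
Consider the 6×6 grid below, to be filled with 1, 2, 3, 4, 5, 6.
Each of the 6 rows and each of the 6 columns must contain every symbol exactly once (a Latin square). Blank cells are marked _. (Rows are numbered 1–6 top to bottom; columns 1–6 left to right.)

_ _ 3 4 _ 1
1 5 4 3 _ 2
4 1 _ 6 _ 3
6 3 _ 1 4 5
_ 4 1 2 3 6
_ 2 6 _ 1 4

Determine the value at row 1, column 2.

6

Row 1 already has {1, 3, 4} and column 2 already has {1, 2, 3, 4, 5}, so row 1, column 2 must be 6.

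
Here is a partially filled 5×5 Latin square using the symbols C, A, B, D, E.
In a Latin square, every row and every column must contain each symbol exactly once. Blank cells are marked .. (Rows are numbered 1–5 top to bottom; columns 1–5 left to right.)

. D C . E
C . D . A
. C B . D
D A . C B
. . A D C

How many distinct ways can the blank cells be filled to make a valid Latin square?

2

Row 1, column 1: eliminating its row and column leaves {A, B}.
Row 1, column 4: eliminating its row and column leaves {A, B}.
Row 2, column 2: eliminating its row and column leaves {B, E}.
Row 2, column 4: eliminating its row and column leaves {B, E}.
Row 3, column 1: eliminating its row and column leaves {A, E}.
Row 3, column 4: eliminating its row and column leaves {A, E}.
Row 4, column 3: eliminating its row and column leaves {E}.
Row 5, column 1: eliminating its row and column leaves {B, E}.
Row 5, column 2: eliminating its row and column leaves {B, E}.
Enumerating the assignments across these blanks that avoid any row or column repeat gives 2 completions.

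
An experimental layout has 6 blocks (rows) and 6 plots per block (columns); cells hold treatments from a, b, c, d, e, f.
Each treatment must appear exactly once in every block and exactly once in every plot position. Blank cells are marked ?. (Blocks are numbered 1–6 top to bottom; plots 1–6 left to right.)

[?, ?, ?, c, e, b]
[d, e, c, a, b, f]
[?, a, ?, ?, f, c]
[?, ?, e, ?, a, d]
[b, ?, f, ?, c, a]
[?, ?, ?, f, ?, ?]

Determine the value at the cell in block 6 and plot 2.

Block 3, plot 1: block 3 has {a, c, f} and plot 1 has {b, d}, leaving only e.
Block 4, plot 4: block 4 has {a, d, e} and plot 4 has {a, c, f}, leaving only b.
Block 3, plot 4: block 3 has {a, c, e, f} and plot 4 has {a, b, c, f}, leaving only d.
Block 3, plot 3: block 3 has {a, c, d, e, f} and plot 3 has {c, e, f}, leaving only b.
Block 5, plot 2: block 5 has {a, b, c, f} and plot 2 has {a, e}, leaving only d.
Block 1, plot 2: block 1 has {b, c, e} and plot 2 has {a, d, e}, leaving only f.
Block 1, plot 1: block 1 has {b, c, e, f} and plot 1 has {b, d, e}, leaving only a.
Block 1, plot 3: block 1 has {a, b, c, e, f} and plot 3 has {b, c, e, f}, leaving only d.
Block 4, plot 2: block 4 has {a, b, d, e} and plot 2 has {a, d, e, f}, leaving only c.
Block 6 already has {f} and plot 2 already has {a, c, d, e, f}, so block 6, plot 2 must be b.

b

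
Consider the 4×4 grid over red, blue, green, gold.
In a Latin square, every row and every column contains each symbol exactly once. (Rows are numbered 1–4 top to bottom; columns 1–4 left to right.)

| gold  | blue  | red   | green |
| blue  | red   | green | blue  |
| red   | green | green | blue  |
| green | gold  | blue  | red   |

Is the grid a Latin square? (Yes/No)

No

Row 3 contains green twice (at columns 2 and 3); row 2 is also not a permutation.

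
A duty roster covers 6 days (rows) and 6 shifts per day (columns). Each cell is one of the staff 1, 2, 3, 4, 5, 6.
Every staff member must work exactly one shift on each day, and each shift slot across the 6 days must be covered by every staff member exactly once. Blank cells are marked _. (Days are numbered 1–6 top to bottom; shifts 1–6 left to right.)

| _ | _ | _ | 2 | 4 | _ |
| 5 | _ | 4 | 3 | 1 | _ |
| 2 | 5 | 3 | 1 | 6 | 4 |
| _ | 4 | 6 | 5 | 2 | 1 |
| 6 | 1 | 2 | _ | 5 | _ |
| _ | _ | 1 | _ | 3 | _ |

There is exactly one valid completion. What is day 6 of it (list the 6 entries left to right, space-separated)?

Day 6, shift 1: day 6 has {1, 3} and shift 1 has {2, 5, 6}, leaving only 4.
Day 6, shift 4: day 6 has {1, 3, 4} and shift 4 has {1, 2, 3, 5}, leaving only 6.
Day 6, shift 2: day 6 has {1, 3, 4, 6} and shift 2 has {1, 4, 5}, leaving only 2.
Day 6, shift 6: day 6 has {1, 2, 3, 4, 6} and shift 6 has {1, 4}, leaving only 5.
So day 6 reads: 4 2 1 6 3 5.

4 2 1 6 3 5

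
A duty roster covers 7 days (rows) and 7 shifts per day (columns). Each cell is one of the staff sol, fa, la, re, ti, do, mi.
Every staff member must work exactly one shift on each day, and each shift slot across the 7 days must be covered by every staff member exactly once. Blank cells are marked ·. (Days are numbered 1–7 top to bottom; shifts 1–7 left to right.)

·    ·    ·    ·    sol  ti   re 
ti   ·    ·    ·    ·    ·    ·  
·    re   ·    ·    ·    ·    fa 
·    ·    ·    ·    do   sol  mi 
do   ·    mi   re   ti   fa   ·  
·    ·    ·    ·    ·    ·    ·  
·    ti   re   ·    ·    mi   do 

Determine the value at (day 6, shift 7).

ti

Day 6, shift 7 is narrowed to {sol, la, ti}.
If it were sol, then day 5, shift 7 would be left with no valid symbol.
If it were la, then day 5, shift 7 would be left with no valid symbol.
So day 6, shift 7 must be ti.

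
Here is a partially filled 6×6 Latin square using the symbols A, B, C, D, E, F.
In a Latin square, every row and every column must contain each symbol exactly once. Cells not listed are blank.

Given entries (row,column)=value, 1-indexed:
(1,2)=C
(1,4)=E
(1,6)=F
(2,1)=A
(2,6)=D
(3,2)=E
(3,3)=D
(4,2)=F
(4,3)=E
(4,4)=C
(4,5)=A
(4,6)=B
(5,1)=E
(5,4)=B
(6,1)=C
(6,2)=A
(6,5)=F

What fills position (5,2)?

D

Row 5 already has {B, E} and column 2 already has {A, C, E, F}, so row 5, column 2 must be D.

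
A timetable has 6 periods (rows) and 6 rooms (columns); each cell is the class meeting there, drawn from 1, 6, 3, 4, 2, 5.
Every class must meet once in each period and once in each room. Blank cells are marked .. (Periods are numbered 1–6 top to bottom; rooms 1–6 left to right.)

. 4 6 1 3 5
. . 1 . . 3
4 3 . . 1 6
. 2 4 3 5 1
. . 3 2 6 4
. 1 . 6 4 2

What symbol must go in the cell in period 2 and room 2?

Period 1, room 1: period 1 has {1, 6, 3, 4, 5} and room 1 has {4}, leaving only 2.
Period 2, room 5: period 2 has {1, 3} and room 5 has {1, 6, 3, 4, 5}, leaving only 2.
Period 3, room 4: period 3 has {1, 6, 3, 4} and room 4 has {1, 6, 3, 2}, leaving only 5.
Period 2, room 4: period 2 has {1, 3, 2} and room 4 has {1, 6, 3, 2, 5}, leaving only 4.
Period 3, room 3: period 3 has {1, 6, 3, 4, 5} and room 3 has {1, 6, 3, 4}, leaving only 2.
Period 4, room 1: period 4 has {1, 3, 4, 2, 5} and room 1 has {4, 2}, leaving only 6.
Period 2, room 1: period 2 has {1, 3, 4, 2} and room 1 has {6, 4, 2}, leaving only 5.
Period 2 already has {1, 3, 4, 2, 5} and room 2 already has {1, 3, 4, 2}, so period 2, room 2 must be 6.

6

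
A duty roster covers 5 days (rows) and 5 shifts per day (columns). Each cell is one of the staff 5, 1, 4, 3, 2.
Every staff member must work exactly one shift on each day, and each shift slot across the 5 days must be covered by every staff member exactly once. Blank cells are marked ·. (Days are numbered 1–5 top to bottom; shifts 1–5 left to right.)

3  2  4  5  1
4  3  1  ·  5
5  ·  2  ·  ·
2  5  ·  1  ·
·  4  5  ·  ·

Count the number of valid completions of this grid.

1

Day 2, shift 4: eliminating its day and shift leaves {2}.
Day 3, shift 2: eliminating its day and shift leaves {1}.
Day 3, shift 4: eliminating its day and shift leaves {4, 3}.
Day 3, shift 5: eliminating its day and shift leaves {4, 3}.
Day 4, shift 3: eliminating its day and shift leaves {3}.
Day 4, shift 5: eliminating its day and shift leaves {4, 3}.
Day 5, shift 1: eliminating its day and shift leaves {1}.
Day 5, shift 4: eliminating its day and shift leaves {3, 2}.
Day 5, shift 5: eliminating its day and shift leaves {3, 2}.
Only one assignment across all blanks avoids any day or shift repeat, giving 1 completion.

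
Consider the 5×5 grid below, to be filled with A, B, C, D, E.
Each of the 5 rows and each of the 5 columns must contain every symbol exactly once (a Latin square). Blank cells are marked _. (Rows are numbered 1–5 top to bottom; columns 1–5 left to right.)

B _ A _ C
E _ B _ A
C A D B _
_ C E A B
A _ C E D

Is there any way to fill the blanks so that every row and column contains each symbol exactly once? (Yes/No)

No row or column among the givens repeats a symbol, and propagating forced cells runs into no contradiction.
One valid completion exists (for instance, B E A D C / E D B C A / C A D B E / D C E A B / A B C E D).

Yes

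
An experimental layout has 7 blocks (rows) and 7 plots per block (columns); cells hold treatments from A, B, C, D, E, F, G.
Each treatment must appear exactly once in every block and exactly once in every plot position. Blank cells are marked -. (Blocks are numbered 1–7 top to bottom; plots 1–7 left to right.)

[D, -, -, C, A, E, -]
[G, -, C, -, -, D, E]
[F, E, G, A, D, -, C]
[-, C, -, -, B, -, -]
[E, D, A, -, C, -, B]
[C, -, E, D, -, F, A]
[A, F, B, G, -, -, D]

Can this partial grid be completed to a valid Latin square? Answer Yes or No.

Block 4, plot 1: block 4 together with plot 1 already contain {A, B, C, D, E, F, G} — every symbol — so nothing can go there. The grid has no valid completion.

No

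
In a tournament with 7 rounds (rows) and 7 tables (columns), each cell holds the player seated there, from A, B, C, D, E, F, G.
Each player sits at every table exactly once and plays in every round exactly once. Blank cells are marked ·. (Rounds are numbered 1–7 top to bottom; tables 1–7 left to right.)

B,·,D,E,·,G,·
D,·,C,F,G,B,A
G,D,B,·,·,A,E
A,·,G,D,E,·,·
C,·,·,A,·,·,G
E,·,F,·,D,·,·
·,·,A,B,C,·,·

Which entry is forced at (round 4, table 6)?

Round 2, table 2: round 2 has {A, B, C, D, F, G} and table 2 has {D}, leaving only E.
Round 3, table 4: round 3 has {A, B, D, E, G} and table 4 has {A, B, D, E, F}, leaving only C.
Round 3, table 5: round 3 has {A, B, C, D, E, G} and table 5 has {C, D, E, G}, leaving only F.
Round 1, table 5: round 1 has {B, D, E, G} and table 5 has {C, D, E, F, G}, leaving only A.
Round 5, table 3: round 5 has {A, C, G} and table 3 has {A, B, C, D, F, G}, leaving only E.
Round 5, table 5: round 5 has {A, C, E, G} and table 5 has {A, C, D, E, F, G}, leaving only B.
Round 5, table 2: round 5 has {A, B, C, E, G} and table 2 has {D, E}, leaving only F.
Round 1, table 2: round 1 has {A, B, D, E, G} and table 2 has {D, E, F}, leaving only C.
Round 1, table 7: round 1 has {A, B, C, D, E, G} and table 7 has {A, E, G}, leaving only F.
Round 4, table 2: round 4 has {A, D, E, G} and table 2 has {C, D, E, F}, leaving only B.
Round 4, table 7: round 4 has {A, B, D, E, G} and table 7 has {A, E, F, G}, leaving only C.
Round 4 already has {A, B, C, D, E, G} and table 6 already has {A, B, G}, so round 4, table 6 must be F.

F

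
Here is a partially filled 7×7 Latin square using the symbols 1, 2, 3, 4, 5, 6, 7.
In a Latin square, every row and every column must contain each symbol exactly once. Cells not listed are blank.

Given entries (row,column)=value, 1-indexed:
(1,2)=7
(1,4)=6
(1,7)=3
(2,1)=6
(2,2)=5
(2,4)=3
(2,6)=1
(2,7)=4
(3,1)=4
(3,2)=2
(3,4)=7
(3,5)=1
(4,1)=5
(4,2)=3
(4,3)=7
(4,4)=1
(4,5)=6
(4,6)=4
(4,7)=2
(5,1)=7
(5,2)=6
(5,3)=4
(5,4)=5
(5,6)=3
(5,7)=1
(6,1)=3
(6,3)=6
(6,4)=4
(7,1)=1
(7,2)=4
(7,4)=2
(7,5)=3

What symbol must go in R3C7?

5

Row 1, column 1: row 1 has {3, 6, 7} and column 1 has {1, 3, 4, 5, 6, 7}, leaving only 2.
Row 1, column 6: row 1 has {2, 3, 6, 7} and column 6 has {1, 3, 4}, leaving only 5.
Row 1, column 3: row 1 has {2, 3, 5, 6, 7} and column 3 has {4, 6, 7}, leaving only 1.
Row 1, column 5: row 1 has {1, 2, 3, 5, 6, 7} and column 5 has {1, 3, 6}, leaving only 4.
Row 2, column 3: row 2 has {1, 3, 4, 5, 6} and column 3 has {1, 4, 6, 7}, leaving only 2.
Row 2, column 5: row 2 has {1, 2, 3, 4, 5, 6} and column 5 has {1, 3, 4, 6}, leaving only 7.
Row 3, column 6: row 3 has {1, 2, 4, 7} and column 6 has {1, 3, 4, 5}, leaving only 6.
Row 3 already has {1, 2, 4, 6, 7} and column 7 already has {1, 2, 3, 4}, so row 3, column 7 must be 5.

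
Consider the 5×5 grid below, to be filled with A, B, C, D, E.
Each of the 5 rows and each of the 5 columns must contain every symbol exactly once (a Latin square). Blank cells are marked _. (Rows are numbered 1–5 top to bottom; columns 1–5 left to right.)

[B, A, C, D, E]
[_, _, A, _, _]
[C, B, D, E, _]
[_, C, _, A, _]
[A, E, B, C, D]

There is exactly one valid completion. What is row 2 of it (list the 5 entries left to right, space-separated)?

E D A B C

Row 2, column 2: row 2 has {A} and column 2 has {A, B, C, E}, leaving only D.
Row 2, column 1: row 2 has {A, D} and column 1 has {A, B, C}, leaving only E.
Row 2, column 4: row 2 has {A, D, E} and column 4 has {A, C, D, E}, leaving only B.
Row 2, column 5: row 2 has {A, B, D, E} and column 5 has {D, E}, leaving only C.
So row 2 reads: E D A B C.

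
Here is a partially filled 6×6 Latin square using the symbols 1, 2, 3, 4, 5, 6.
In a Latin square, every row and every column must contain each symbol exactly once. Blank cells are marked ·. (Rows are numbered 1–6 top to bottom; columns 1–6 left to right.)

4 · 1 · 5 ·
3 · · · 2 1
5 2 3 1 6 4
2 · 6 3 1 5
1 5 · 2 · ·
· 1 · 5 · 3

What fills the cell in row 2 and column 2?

6

Row 1, column 4: row 1 has {1, 4, 5} and column 4 has {1, 2, 3, 5}, leaving only 6.
Row 1, column 2: row 1 has {1, 4, 5, 6} and column 2 has {1, 2, 5}, leaving only 3.
Row 1, column 6: row 1 has {1, 3, 4, 5, 6} and column 6 has {1, 3, 4, 5}, leaving only 2.
Row 2, column 4: row 2 has {1, 2, 3} and column 4 has {1, 2, 3, 5, 6}, leaving only 4.
Row 2 already has {1, 2, 3, 4} and column 2 already has {1, 2, 3, 5}, so row 2, column 2 must be 6.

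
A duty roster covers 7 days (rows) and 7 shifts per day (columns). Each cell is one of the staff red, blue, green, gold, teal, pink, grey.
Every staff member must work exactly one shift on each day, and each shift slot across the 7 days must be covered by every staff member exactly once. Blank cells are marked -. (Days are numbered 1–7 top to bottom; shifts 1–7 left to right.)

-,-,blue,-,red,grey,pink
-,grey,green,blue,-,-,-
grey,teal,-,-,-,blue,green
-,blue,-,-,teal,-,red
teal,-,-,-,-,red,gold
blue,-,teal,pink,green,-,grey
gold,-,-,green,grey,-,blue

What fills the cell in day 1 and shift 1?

Day 1 already has {red, blue, pink, grey} and shift 1 already has {blue, gold, teal, grey}, so day 1, shift 1 must be green.

green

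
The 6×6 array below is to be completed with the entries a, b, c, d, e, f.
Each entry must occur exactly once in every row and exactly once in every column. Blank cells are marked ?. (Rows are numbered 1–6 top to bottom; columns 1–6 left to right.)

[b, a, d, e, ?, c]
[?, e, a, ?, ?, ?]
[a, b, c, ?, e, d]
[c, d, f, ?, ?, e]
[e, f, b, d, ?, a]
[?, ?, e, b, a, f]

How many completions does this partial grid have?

1

Row 1, column 5: eliminating its row and column leaves {f}.
Row 2, column 1: eliminating its row and column leaves {d, f}.
Row 2, column 4: eliminating its row and column leaves {c, f}.
Row 2, column 5: eliminating its row and column leaves {b, c, d, f}.
Row 2, column 6: eliminating its row and column leaves {b}.
Row 3, column 4: eliminating its row and column leaves {f}.
Row 4, column 4: eliminating its row and column leaves {a}.
Row 4, column 5: eliminating its row and column leaves {b}.
Row 5, column 5: eliminating its row and column leaves {c}.
Row 6, column 1: eliminating its row and column leaves {d}.
Row 6, column 2: eliminating its row and column leaves {c}.
Only one assignment across all blanks avoids any row or column repeat, giving 1 completion.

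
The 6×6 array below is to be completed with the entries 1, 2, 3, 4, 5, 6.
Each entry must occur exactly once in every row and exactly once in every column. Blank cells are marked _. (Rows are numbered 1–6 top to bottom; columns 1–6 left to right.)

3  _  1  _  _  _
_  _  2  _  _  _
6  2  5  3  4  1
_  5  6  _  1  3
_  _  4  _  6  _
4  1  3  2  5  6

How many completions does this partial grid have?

Row 1, column 2: eliminating its row and column leaves {4, 6}.
Row 1, column 4: eliminating its row and column leaves {4, 5, 6}.
Row 1, column 5: eliminating its row and column leaves {2}.
Row 1, column 6: eliminating its row and column leaves {2, 4, 5}.
Row 2, column 1: eliminating its row and column leaves {1, 5}.
Row 2, column 2: eliminating its row and column leaves {3, 4, 6}.
Row 2, column 4: eliminating its row and column leaves {1, 4, 5, 6}.
Row 2, column 5: eliminating its row and column leaves {3}.
Row 2, column 6: eliminating its row and column leaves {4, 5}.
Row 4, column 1: eliminating its row and column leaves {2}.
Row 4, column 4: eliminating its row and column leaves {4}.
Row 5, column 1: eliminating its row and column leaves {1, 2, 5}.
Row 5, column 2: eliminating its row and column leaves {3}.
Row 5, column 4: eliminating its row and column leaves {1, 5}.
Row 5, column 6: eliminating its row and column leaves {2, 5}.
Enumerating the assignments across these blanks that avoid any row or column repeat gives 3 completions.

3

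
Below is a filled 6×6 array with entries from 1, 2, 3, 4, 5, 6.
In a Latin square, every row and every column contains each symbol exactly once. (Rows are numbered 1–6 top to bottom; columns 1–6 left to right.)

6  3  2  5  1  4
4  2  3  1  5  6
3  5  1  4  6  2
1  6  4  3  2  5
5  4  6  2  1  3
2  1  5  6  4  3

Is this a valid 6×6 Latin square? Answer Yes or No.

No

Every row is a permutation, but column 6 contains 3 twice (at rows 5 and 6).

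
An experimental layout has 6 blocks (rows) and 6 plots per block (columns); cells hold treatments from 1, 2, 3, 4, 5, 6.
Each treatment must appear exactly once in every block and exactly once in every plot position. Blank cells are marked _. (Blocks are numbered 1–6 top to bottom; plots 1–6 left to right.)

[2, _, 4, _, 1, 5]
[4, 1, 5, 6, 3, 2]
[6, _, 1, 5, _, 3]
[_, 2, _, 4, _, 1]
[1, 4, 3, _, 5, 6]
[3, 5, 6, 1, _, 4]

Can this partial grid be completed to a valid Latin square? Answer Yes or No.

No

Block 3, plot 2: block 3 together with plot 2 already contain {1, 2, 3, 4, 5, 6} — every symbol — so nothing can go there. The grid has no valid completion.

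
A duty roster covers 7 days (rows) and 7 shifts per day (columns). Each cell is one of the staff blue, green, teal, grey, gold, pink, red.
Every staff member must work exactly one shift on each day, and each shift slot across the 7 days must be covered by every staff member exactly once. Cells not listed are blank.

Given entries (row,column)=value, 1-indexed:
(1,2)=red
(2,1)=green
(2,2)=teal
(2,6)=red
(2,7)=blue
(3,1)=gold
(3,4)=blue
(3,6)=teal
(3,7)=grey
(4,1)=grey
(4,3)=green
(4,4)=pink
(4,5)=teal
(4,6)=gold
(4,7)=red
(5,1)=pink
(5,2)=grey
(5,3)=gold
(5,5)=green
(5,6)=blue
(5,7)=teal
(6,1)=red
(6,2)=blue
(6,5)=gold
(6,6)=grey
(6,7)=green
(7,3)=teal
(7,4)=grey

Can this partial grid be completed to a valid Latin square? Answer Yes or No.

Day 4, shift 2: day 4 together with shift 2 already contain {blue, green, teal, grey, gold, pink, red} — every symbol — so nothing can go there. The grid has no valid completion.

No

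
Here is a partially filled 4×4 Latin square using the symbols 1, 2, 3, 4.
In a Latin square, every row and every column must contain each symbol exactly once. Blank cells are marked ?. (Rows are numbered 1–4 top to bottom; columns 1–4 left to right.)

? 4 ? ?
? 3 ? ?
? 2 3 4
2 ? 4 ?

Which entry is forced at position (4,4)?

3

Row 3, column 1: row 3 has {2, 3, 4} and column 1 has {2}, leaving only 1.
Row 1, column 1: row 1 has {4} and column 1 has {1, 2}, leaving only 3.
Row 2, column 1: row 2 has {3} and column 1 has {1, 2, 3}, leaving only 4.
Row 4, column 2: row 4 has {2, 4} and column 2 has {2, 3, 4}, leaving only 1.
Row 4 already has {1, 2, 4} and column 4 already has {4}, so row 4, column 4 must be 3.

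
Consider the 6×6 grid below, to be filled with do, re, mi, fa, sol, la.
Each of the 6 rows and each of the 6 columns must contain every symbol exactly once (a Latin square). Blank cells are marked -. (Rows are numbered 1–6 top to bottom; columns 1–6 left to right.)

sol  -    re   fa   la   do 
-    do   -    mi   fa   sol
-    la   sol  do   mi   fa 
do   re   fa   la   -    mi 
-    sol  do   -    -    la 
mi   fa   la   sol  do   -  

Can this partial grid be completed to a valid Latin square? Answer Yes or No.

Row 2, column 3: row 2 together with column 3 already contain {do, re, mi, fa, sol, la} — every symbol — so nothing can go there. The grid has no valid completion.

No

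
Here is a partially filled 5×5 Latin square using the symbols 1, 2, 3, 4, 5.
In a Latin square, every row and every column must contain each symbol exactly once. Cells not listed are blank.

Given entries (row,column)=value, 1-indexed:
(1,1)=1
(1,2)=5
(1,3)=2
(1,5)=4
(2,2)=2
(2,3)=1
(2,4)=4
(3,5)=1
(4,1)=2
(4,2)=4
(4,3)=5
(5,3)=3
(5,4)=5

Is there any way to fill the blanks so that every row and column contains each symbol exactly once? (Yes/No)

Yes

No row or column among the givens repeats a symbol, and propagating forced cells runs into no contradiction.
One valid completion exists (for instance, 1 5 2 3 4 / 3 2 1 4 5 / 5 3 4 2 1 / 2 4 5 1 3 / 4 1 3 5 2).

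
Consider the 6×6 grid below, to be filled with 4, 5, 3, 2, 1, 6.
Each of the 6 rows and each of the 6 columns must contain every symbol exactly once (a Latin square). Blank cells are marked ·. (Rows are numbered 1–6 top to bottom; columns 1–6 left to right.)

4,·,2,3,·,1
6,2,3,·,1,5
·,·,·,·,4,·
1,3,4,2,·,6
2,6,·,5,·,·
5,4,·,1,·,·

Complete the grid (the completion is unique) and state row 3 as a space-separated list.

Row 3, column 1: row 3 has {4} and column 1 has {4, 5, 2, 1, 6}, leaving only 3.
Row 3, column 4: row 3 has {4, 3} and column 4 has {5, 3, 2, 1}, leaving only 6.
Row 3, column 6: row 3 has {4, 3, 6} and column 6 has {5, 1, 6}, leaving only 2.
Row 1, column 2: row 1 has {4, 3, 2, 1} and column 2 has {4, 3, 2, 6}, leaving only 5.
Row 3, column 2: row 3 has {4, 3, 2, 6} and column 2 has {4, 5, 3, 2, 6}, leaving only 1.
Row 3, column 3: row 3 has {4, 3, 2, 1, 6} and column 3 has {4, 3, 2}, leaving only 5.
So row 3 reads: 3 1 5 6 4 2.

3 1 5 6 4 2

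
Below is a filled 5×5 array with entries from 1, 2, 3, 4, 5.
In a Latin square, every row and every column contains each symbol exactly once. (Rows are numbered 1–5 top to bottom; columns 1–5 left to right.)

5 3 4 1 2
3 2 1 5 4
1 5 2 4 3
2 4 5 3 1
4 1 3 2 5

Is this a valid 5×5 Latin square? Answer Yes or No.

Each row is a permutation of the 5 symbols, and so is each column.

Yes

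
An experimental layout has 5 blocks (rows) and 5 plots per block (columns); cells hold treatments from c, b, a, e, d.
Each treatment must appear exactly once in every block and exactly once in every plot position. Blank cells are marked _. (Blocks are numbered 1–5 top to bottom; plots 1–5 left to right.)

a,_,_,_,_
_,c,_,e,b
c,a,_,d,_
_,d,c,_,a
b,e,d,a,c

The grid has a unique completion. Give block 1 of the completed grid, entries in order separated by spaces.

Block 1, plot 2: block 1 has {a} and plot 2 has {c, a, e, d}, leaving only b.
Block 1, plot 3: block 1 has {b, a} and plot 3 has {c, d}, leaving only e.
Block 1, plot 4: block 1 has {b, a, e} and plot 4 has {a, e, d}, leaving only c.
Block 1, plot 5: block 1 has {c, b, a, e} and plot 5 has {c, b, a}, leaving only d.
So block 1 reads: a b e c d.

a b e c d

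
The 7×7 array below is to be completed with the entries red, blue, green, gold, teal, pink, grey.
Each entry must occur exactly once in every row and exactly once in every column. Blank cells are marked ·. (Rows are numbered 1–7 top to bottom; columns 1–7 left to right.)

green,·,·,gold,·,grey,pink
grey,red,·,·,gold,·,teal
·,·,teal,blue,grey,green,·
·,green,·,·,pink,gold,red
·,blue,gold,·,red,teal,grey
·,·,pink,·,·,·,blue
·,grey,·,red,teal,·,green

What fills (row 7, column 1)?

gold

Row 1, column 2: row 1 has {green, gold, pink, grey} and column 2 has {red, blue, green, grey}, leaving only teal.
Row 1, column 5: row 1 has {green, gold, teal, pink, grey} and column 5 has {red, gold, teal, pink, grey}, leaving only blue.
Row 1, column 3: row 1 has {blue, green, gold, teal, pink, grey} and column 3 has {gold, teal, pink}, leaving only red.
Row 3, column 7: row 3 has {blue, green, teal, grey} and column 7 has {red, blue, green, teal, pink, grey}, leaving only gold.
Row 3, column 2: row 3 has {blue, green, gold, teal, grey} and column 2 has {red, blue, green, teal, grey}, leaving only pink.
Row 3, column 1: row 3 has {blue, green, gold, teal, pink, grey} and column 1 has {green, grey}, leaving only red.
Row 5, column 1: row 5 has {red, blue, gold, teal, grey} and column 1 has {red, green, grey}, leaving only pink.
Row 5, column 4: row 5 has {red, blue, gold, teal, pink, grey} and column 4 has {red, blue, gold}, leaving only green.
Row 2, column 4: row 2 has {red, gold, teal, grey} and column 4 has {red, blue, green, gold}, leaving only pink.
Row 2, column 6: row 2 has {red, gold, teal, pink, grey} and column 6 has {green, gold, teal, grey}, leaving only blue.
Row 2, column 3: row 2 has {red, blue, gold, teal, pink, grey} and column 3 has {red, gold, teal, pink}, leaving only green.
Row 6, column 2: row 6 has {blue, pink} and column 2 has {red, blue, green, teal, pink, grey}, leaving only gold.
Row 6, column 1: row 6 has {blue, gold, pink} and column 1 has {red, green, pink, grey}, leaving only teal.
Row 4, column 1: row 4 has {red, green, gold, pink} and column 1 has {red, green, teal, pink, grey}, leaving only blue.
Row 7 already has {red, green, teal, grey} and column 1 already has {red, blue, green, teal, pink, grey}, so row 7, column 1 must be gold.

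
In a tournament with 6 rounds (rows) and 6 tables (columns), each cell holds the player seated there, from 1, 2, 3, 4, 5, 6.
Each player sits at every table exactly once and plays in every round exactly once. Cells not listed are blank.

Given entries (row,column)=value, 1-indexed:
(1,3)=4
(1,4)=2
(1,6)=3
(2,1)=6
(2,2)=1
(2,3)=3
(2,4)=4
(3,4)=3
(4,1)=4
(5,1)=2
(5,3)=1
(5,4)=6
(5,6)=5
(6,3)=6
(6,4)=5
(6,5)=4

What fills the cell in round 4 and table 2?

Round 2, table 6: round 2 has {1, 3, 4, 6} and table 6 has {3, 5}, leaving only 2.
Round 2, table 5: round 2 has {1, 2, 3, 4, 6} and table 5 has {4}, leaving only 5.
Round 4, table 4: round 4 has {4} and table 4 has {2, 3, 4, 5, 6}, leaving only 1.
Round 4, table 6: round 4 has {1, 4} and table 6 has {2, 3, 5}, leaving only 6.
Round 5, table 5: round 5 has {1, 2, 5, 6} and table 5 has {4, 5}, leaving only 3.
Round 4, table 5: round 4 has {1, 4, 6} and table 5 has {3, 4, 5}, leaving only 2.
Round 4, table 3: round 4 has {1, 2, 4, 6} and table 3 has {1, 3, 4, 6}, leaving only 5.
Round 4 already has {1, 2, 4, 5, 6} and table 2 already has {1}, so round 4, table 2 must be 3.

3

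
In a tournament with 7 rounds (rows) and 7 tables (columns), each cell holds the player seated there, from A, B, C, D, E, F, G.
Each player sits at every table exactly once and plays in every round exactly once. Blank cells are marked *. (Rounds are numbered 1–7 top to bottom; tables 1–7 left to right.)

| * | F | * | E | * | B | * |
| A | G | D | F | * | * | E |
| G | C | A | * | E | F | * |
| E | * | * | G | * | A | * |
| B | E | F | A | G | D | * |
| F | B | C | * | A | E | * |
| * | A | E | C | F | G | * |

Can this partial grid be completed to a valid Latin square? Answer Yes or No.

Yes

No round or table among the givens repeats a symbol, and propagating forced cells runs into no contradiction.
One valid completion exists (for instance, C F G E D B A / A G D F B C E / G C A B E F D / E D B G C A F / B E F A G D C / F B C D A E G / D A E C F G B).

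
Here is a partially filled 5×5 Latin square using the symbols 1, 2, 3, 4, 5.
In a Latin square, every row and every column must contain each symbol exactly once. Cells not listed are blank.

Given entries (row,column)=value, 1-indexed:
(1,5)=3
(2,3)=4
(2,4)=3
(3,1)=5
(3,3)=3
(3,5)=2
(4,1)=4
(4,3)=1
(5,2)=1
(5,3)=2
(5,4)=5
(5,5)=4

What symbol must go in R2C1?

Row 1, column 3: row 1 has {3} and column 3 has {1, 2, 3, 4}, leaving only 5.
Row 3, column 2: row 3 has {2, 3, 5} and column 2 has {1}, leaving only 4.
Row 1, column 2: row 1 has {3, 5} and column 2 has {1, 4}, leaving only 2.
Row 1, column 1: row 1 has {2, 3, 5} and column 1 has {4, 5}, leaving only 1.
Row 2 already has {3, 4} and column 1 already has {1, 4, 5}, so row 2, column 1 must be 2.

2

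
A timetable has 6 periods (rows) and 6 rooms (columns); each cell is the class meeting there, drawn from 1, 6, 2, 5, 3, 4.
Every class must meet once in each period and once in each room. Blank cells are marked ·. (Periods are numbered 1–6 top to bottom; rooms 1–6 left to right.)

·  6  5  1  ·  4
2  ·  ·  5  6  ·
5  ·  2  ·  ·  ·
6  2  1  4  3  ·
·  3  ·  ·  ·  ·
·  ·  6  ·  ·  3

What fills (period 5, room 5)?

5

Period 1, room 1: period 1 has {1, 6, 5, 4} and room 1 has {6, 2, 5}, leaving only 3.
Period 1, room 5: period 1 has {1, 6, 5, 3, 4} and room 5 has {6, 3}, leaving only 2.
Period 2, room 6: period 2 has {6, 2, 5} and room 6 has {3, 4}, leaving only 1.
Period 2, room 2: period 2 has {1, 6, 2, 5} and room 2 has {6, 2, 3}, leaving only 4.
Period 2, room 3: period 2 has {1, 6, 2, 5, 4} and room 3 has {1, 6, 2, 5}, leaving only 3.
Period 3, room 2: period 3 has {2, 5} and room 2 has {6, 2, 3, 4}, leaving only 1.
Period 3, room 5: period 3 has {1, 2, 5} and room 5 has {6, 2, 3}, leaving only 4.
Period 3, room 6: period 3 has {1, 2, 5, 4} and room 6 has {1, 3, 4}, leaving only 6.
Period 3, room 4: period 3 has {1, 6, 2, 5, 4} and room 4 has {1, 5, 4}, leaving only 3.
Period 4, room 6: period 4 has {1, 6, 2, 3, 4} and room 6 has {1, 6, 3, 4}, leaving only 5.
Period 5, room 3: period 5 has {3} and room 3 has {1, 6, 2, 5, 3}, leaving only 4.
Period 5, room 1: period 5 has {3, 4} and room 1 has {6, 2, 5, 3}, leaving only 1.
Period 5 already has {1, 3, 4} and room 5 already has {6, 2, 3, 4}, so period 5, room 5 must be 5.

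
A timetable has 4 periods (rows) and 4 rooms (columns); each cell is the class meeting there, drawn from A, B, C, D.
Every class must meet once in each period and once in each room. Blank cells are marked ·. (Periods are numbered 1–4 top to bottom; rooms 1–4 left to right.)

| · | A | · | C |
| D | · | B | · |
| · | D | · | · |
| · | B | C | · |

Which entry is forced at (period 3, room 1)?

C

Period 1, room 1: period 1 has {A, C} and room 1 has {D}, leaving only B.
Period 1, room 3: period 1 has {A, B, C} and room 3 has {B, C}, leaving only D.
Period 2, room 2: period 2 has {B, D} and room 2 has {A, B, D}, leaving only C.
Period 2, room 4: period 2 has {B, C, D} and room 4 has {C}, leaving only A.
Period 3, room 3: period 3 has {D} and room 3 has {B, C, D}, leaving only A.
Period 3 already has {A, D} and room 1 already has {B, D}, so period 3, room 1 must be C.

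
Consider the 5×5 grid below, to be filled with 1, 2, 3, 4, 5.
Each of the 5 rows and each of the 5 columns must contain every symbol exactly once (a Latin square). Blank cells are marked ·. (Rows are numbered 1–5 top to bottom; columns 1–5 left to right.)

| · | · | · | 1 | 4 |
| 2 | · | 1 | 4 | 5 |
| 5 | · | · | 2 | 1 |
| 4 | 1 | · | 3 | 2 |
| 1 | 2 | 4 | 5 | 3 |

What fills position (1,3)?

Row 1, column 1: row 1 has {1, 4} and column 1 has {1, 2, 4, 5}, leaving only 3.
Row 1, column 2: row 1 has {1, 3, 4} and column 2 has {1, 2}, leaving only 5.
Row 1 already has {1, 3, 4, 5} and column 3 already has {1, 4}, so row 1, column 3 must be 2.

2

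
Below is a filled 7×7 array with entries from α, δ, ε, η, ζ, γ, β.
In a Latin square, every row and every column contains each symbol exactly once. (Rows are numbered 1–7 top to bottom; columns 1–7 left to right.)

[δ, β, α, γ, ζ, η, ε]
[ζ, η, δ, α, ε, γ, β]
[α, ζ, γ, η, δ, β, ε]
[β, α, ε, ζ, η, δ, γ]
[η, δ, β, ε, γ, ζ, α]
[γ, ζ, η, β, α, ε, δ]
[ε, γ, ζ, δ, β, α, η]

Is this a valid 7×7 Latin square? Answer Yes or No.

Every row is a permutation, but column 2 contains ζ twice (at rows 3 and 6).

No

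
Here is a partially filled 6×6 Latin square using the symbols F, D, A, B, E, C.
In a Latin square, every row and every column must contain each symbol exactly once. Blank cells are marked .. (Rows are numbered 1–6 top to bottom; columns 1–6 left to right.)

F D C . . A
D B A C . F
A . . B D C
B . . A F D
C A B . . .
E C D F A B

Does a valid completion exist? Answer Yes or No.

Row 1, column 4: row 1 has {F, D, A, C} and column 4 has {F, A, B, C}, so it must be E.
Row 1, column 5: row 1 has {F, D, A, E, C} and column 5 has {F, D, A}, so it must be B.
Row 2, column 5: row 2 has {F, D, A, B, C} and column 5 has {F, D, A, B}, so it must be E.
Now row 5, column 5: row 5 together with column 5 already contain {F, D, A, B, E, C} — every symbol — so nothing can go there. The grid has no valid completion.

No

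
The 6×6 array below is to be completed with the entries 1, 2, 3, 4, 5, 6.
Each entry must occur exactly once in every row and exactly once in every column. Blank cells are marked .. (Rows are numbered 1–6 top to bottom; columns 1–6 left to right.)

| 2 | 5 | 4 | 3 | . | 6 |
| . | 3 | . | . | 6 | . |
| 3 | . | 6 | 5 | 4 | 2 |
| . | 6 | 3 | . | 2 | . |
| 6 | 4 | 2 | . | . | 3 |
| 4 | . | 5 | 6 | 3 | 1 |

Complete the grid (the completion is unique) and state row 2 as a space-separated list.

Row 2, column 3: row 2 has {3, 6} and column 3 has {2, 3, 4, 5, 6}, leaving only 1.
Row 2, column 1: row 2 has {1, 3, 6} and column 1 has {2, 3, 4, 6}, leaving only 5.
Row 2, column 6: row 2 has {1, 3, 5, 6} and column 6 has {1, 2, 3, 6}, leaving only 4.
Row 2, column 4: row 2 has {1, 3, 4, 5, 6} and column 4 has {3, 5, 6}, leaving only 2.
So row 2 reads: 5 3 1 2 6 4.

5 3 1 2 6 4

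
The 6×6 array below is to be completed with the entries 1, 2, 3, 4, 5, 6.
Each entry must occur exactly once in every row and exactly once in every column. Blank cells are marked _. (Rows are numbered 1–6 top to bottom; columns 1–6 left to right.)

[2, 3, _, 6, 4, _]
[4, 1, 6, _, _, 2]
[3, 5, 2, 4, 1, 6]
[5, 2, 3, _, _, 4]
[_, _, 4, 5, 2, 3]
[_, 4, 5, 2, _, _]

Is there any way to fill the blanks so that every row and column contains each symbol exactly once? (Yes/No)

Yes

No row or column among the givens repeats a symbol, and propagating forced cells runs into no contradiction.
One valid completion exists (for instance, 2 3 1 6 4 5 / 4 1 6 3 5 2 / 3 5 2 4 1 6 / 5 2 3 1 6 4 / 1 6 4 5 2 3 / 6 4 5 2 3 1).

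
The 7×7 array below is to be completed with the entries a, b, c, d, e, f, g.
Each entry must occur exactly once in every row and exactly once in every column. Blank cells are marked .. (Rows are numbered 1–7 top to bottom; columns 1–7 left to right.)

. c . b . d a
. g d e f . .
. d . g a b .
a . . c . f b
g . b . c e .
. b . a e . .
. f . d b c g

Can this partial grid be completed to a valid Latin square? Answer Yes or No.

Yes

No row or column among the givens repeats a symbol, and propagating forced cells runs into no contradiction.
One valid completion exists (for instance, f c e b g d a / b g d e f a c / c d f g a b e / a e g c d f b / g a b f c e d / d b c a e g f / e f a d b c g).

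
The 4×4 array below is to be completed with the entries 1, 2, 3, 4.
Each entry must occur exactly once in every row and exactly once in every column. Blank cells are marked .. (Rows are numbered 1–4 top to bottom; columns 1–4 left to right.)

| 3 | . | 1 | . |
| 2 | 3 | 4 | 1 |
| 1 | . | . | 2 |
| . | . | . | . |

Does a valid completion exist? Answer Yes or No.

Yes

No row or column among the givens repeats a symbol, and propagating forced cells runs into no contradiction.
One valid completion exists (for instance, 3 2 1 4 / 2 3 4 1 / 1 4 3 2 / 4 1 2 3).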